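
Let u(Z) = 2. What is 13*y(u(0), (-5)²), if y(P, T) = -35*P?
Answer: -910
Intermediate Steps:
13*y(u(0), (-5)²) = 13*(-35*2) = 13*(-70) = -910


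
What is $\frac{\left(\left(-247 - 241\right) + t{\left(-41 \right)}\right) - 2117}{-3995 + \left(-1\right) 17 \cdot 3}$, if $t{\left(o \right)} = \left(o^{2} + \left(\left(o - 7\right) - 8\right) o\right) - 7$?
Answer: $- \frac{195}{578} \approx -0.33737$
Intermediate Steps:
$t{\left(o \right)} = -7 + o^{2} + o \left(-15 + o\right)$ ($t{\left(o \right)} = \left(o^{2} + \left(\left(-7 + o\right) - 8\right) o\right) - 7 = \left(o^{2} + \left(-15 + o\right) o\right) - 7 = \left(o^{2} + o \left(-15 + o\right)\right) - 7 = -7 + o^{2} + o \left(-15 + o\right)$)
$\frac{\left(\left(-247 - 241\right) + t{\left(-41 \right)}\right) - 2117}{-3995 + \left(-1\right) 17 \cdot 3} = \frac{\left(\left(-247 - 241\right) - \left(-608 - 3362\right)\right) - 2117}{-3995 + \left(-1\right) 17 \cdot 3} = \frac{\left(-488 + \left(-7 + 615 + 2 \cdot 1681\right)\right) - 2117}{-3995 - 51} = \frac{\left(-488 + \left(-7 + 615 + 3362\right)\right) - 2117}{-3995 - 51} = \frac{\left(-488 + 3970\right) - 2117}{-4046} = \left(3482 - 2117\right) \left(- \frac{1}{4046}\right) = 1365 \left(- \frac{1}{4046}\right) = - \frac{195}{578}$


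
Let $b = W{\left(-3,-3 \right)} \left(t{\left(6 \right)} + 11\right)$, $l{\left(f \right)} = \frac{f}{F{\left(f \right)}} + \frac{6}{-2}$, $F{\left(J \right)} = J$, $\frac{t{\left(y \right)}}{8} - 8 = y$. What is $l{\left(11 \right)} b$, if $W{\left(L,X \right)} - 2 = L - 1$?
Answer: $492$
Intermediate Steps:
$W{\left(L,X \right)} = 1 + L$ ($W{\left(L,X \right)} = 2 + \left(L - 1\right) = 2 + \left(-1 + L\right) = 1 + L$)
$t{\left(y \right)} = 64 + 8 y$
$l{\left(f \right)} = -2$ ($l{\left(f \right)} = \frac{f}{f} + \frac{6}{-2} = 1 + 6 \left(- \frac{1}{2}\right) = 1 - 3 = -2$)
$b = -246$ ($b = \left(1 - 3\right) \left(\left(64 + 8 \cdot 6\right) + 11\right) = - 2 \left(\left(64 + 48\right) + 11\right) = - 2 \left(112 + 11\right) = \left(-2\right) 123 = -246$)
$l{\left(11 \right)} b = \left(-2\right) \left(-246\right) = 492$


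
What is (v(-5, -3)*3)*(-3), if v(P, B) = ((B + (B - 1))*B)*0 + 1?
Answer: -9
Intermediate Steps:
v(P, B) = 1 (v(P, B) = ((B + (-1 + B))*B)*0 + 1 = ((-1 + 2*B)*B)*0 + 1 = (B*(-1 + 2*B))*0 + 1 = 0 + 1 = 1)
(v(-5, -3)*3)*(-3) = (1*3)*(-3) = 3*(-3) = -9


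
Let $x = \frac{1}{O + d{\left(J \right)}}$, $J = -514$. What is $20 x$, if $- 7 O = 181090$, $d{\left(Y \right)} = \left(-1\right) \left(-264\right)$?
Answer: $- \frac{10}{12803} \approx -0.00078107$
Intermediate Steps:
$d{\left(Y \right)} = 264$
$O = -25870$ ($O = \left(- \frac{1}{7}\right) 181090 = -25870$)
$x = - \frac{1}{25606}$ ($x = \frac{1}{-25870 + 264} = \frac{1}{-25606} = - \frac{1}{25606} \approx -3.9053 \cdot 10^{-5}$)
$20 x = 20 \left(- \frac{1}{25606}\right) = - \frac{10}{12803}$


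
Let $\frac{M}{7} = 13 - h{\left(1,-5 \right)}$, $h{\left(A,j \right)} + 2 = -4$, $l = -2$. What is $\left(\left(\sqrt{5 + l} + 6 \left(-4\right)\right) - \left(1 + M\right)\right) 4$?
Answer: $-632 + 4 \sqrt{3} \approx -625.07$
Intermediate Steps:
$h{\left(A,j \right)} = -6$ ($h{\left(A,j \right)} = -2 - 4 = -6$)
$M = 133$ ($M = 7 \left(13 - -6\right) = 7 \left(13 + 6\right) = 7 \cdot 19 = 133$)
$\left(\left(\sqrt{5 + l} + 6 \left(-4\right)\right) - \left(1 + M\right)\right) 4 = \left(\left(\sqrt{5 - 2} + 6 \left(-4\right)\right) + \left(\left(1 - 2\right) - 133\right)\right) 4 = \left(\left(\sqrt{3} - 24\right) - 134\right) 4 = \left(\left(-24 + \sqrt{3}\right) - 134\right) 4 = \left(-158 + \sqrt{3}\right) 4 = -632 + 4 \sqrt{3}$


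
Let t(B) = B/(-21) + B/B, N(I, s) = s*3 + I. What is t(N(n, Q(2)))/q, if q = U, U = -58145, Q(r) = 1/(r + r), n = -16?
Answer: -1/33684 ≈ -2.9688e-5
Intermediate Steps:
Q(r) = 1/(2*r)
N(I, s) = I + 3*s (N(I, s) = 3*s + I = I + 3*s)
t(B) = 1 - B/21 (t(B) = B*(-1/21) + 1 = -B/21 + 1 = 1 - B/21)
q = -58145
t(N(n, Q(2)))/q = (1 - (-16 + 3*((½)/2))/21)/(-58145) = (1 - (-16 + 3*((½)*(½)))/21)*(-1/58145) = (1 - (-16 + 3*(¼))/21)*(-1/58145) = (1 - (-16 + ¾)/21)*(-1/58145) = (1 - 1/21*(-61/4))*(-1/58145) = (1 + 61/84)*(-1/58145) = (145/84)*(-1/58145) = -1/33684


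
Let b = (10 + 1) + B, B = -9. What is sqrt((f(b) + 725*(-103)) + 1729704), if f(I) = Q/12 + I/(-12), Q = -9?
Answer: 7*sqrt(1215939)/6 ≈ 1286.5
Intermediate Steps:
b = 2 (b = (10 + 1) - 9 = 11 - 9 = 2)
f(I) = -3/4 - I/12 (f(I) = -9/12 + I/(-12) = -9*1/12 + I*(-1/12) = -3/4 - I/12)
sqrt((f(b) + 725*(-103)) + 1729704) = sqrt(((-3/4 - 1/12*2) + 725*(-103)) + 1729704) = sqrt(((-3/4 - 1/6) - 74675) + 1729704) = sqrt((-11/12 - 74675) + 1729704) = sqrt(-896111/12 + 1729704) = sqrt(19860337/12) = 7*sqrt(1215939)/6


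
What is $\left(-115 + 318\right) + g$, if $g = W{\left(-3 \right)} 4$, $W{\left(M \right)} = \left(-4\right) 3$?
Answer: $155$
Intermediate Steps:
$W{\left(M \right)} = -12$
$g = -48$ ($g = \left(-12\right) 4 = -48$)
$\left(-115 + 318\right) + g = \left(-115 + 318\right) - 48 = 203 - 48 = 155$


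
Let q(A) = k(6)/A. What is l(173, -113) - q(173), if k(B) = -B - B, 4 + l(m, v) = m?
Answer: 29249/173 ≈ 169.07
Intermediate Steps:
l(m, v) = -4 + m
k(B) = -2*B
q(A) = -12/A (q(A) = (-2*6)/A = -12/A)
l(173, -113) - q(173) = (-4 + 173) - (-12)/173 = 169 - (-12)/173 = 169 - 1*(-12/173) = 169 + 12/173 = 29249/173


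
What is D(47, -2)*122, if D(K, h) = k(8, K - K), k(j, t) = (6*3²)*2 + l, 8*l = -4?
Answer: 13115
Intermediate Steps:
l = -½ (l = (⅛)*(-4) = -½ ≈ -0.50000)
k(j, t) = 215/2 (k(j, t) = (6*3²)*2 - ½ = (6*9)*2 - ½ = 54*2 - ½ = 108 - ½ = 215/2)
D(K, h) = 215/2
D(47, -2)*122 = (215/2)*122 = 13115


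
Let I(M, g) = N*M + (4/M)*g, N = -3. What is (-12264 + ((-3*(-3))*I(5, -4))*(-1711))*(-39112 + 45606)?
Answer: 8701888566/5 ≈ 1.7404e+9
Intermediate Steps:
I(M, g) = -3*M + 4*g/M (I(M, g) = -3*M + (4/M)*g = -3*M + 4*g/M)
(-12264 + ((-3*(-3))*I(5, -4))*(-1711))*(-39112 + 45606) = (-12264 + ((-3*(-3))*(-3*5 + 4*(-4)/5))*(-1711))*(-39112 + 45606) = (-12264 + (9*(-15 + 4*(-4)*(⅕)))*(-1711))*6494 = (-12264 + (9*(-15 - 16/5))*(-1711))*6494 = (-12264 + (9*(-91/5))*(-1711))*6494 = (-12264 - 819/5*(-1711))*6494 = (-12264 + 1401309/5)*6494 = (1339989/5)*6494 = 8701888566/5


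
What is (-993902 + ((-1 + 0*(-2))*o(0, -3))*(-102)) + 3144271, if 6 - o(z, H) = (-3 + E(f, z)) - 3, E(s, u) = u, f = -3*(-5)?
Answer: 2151593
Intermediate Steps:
f = 15
o(z, H) = 12 - z (o(z, H) = 6 - ((-3 + z) - 3) = 6 - (-6 + z) = 6 + (6 - z) = 12 - z)
(-993902 + ((-1 + 0*(-2))*o(0, -3))*(-102)) + 3144271 = (-993902 + ((-1 + 0*(-2))*(12 - 1*0))*(-102)) + 3144271 = (-993902 + ((-1 + 0)*(12 + 0))*(-102)) + 3144271 = (-993902 - 1*12*(-102)) + 3144271 = (-993902 - 12*(-102)) + 3144271 = (-993902 + 1224) + 3144271 = -992678 + 3144271 = 2151593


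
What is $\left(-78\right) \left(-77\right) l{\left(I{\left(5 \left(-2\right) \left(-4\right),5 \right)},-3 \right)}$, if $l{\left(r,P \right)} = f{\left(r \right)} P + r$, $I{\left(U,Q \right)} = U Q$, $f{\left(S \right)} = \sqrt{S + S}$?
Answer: $840840$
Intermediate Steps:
$f{\left(S \right)} = \sqrt{2} \sqrt{S}$ ($f{\left(S \right)} = \sqrt{2 S} = \sqrt{2} \sqrt{S}$)
$I{\left(U,Q \right)} = Q U$
$l{\left(r,P \right)} = r + P \sqrt{2} \sqrt{r}$ ($l{\left(r,P \right)} = \sqrt{2} \sqrt{r} P + r = P \sqrt{2} \sqrt{r} + r = r + P \sqrt{2} \sqrt{r}$)
$\left(-78\right) \left(-77\right) l{\left(I{\left(5 \left(-2\right) \left(-4\right),5 \right)},-3 \right)} = \left(-78\right) \left(-77\right) \left(5 \cdot 5 \left(-2\right) \left(-4\right) - 3 \sqrt{2} \sqrt{5 \cdot 5 \left(-2\right) \left(-4\right)}\right) = 6006 \left(5 \left(\left(-10\right) \left(-4\right)\right) - 3 \sqrt{2} \sqrt{5 \left(\left(-10\right) \left(-4\right)\right)}\right) = 6006 \left(5 \cdot 40 - 3 \sqrt{2} \sqrt{5 \cdot 40}\right) = 6006 \left(200 - 3 \sqrt{2} \sqrt{200}\right) = 6006 \left(200 - 3 \sqrt{2} \cdot 10 \sqrt{2}\right) = 6006 \left(200 - 60\right) = 6006 \cdot 140 = 840840$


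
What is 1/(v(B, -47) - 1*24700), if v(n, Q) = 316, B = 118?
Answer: -1/24384 ≈ -4.1010e-5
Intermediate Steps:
1/(v(B, -47) - 1*24700) = 1/(316 - 1*24700) = 1/(316 - 24700) = 1/(-24384) = -1/24384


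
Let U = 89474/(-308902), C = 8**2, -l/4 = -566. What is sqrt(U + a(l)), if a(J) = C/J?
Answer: I*sqrt(4127115204699)/3973603 ≈ 0.51126*I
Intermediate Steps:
l = 2264 (l = -4*(-566) = 2264)
C = 64
a(J) = 64/J
U = -4067/14041 (U = 89474*(-1/308902) = -4067/14041 ≈ -0.28965)
sqrt(U + a(l)) = sqrt(-4067/14041 + 64/2264) = sqrt(-4067/14041 + 64*(1/2264)) = sqrt(-4067/14041 + 8/283) = sqrt(-1038633/3973603) = I*sqrt(4127115204699)/3973603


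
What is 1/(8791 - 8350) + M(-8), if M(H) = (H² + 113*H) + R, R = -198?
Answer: -457757/441 ≈ -1038.0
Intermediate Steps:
M(H) = -198 + H² + 113*H (M(H) = (H² + 113*H) - 198 = -198 + H² + 113*H)
1/(8791 - 8350) + M(-8) = 1/(8791 - 8350) + (-198 + (-8)² + 113*(-8)) = 1/441 + (-198 + 64 - 904) = 1/441 - 1038 = -457757/441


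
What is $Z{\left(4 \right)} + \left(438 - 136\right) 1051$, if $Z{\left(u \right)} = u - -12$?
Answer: $317418$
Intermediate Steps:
$Z{\left(u \right)} = 12 + u$ ($Z{\left(u \right)} = u + 12 = 12 + u$)
$Z{\left(4 \right)} + \left(438 - 136\right) 1051 = \left(12 + 4\right) + \left(438 - 136\right) 1051 = 16 + 302 \cdot 1051 = 16 + 317402 = 317418$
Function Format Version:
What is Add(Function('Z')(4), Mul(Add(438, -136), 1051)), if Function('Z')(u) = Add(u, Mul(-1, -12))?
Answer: 317418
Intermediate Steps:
Function('Z')(u) = Add(12, u) (Function('Z')(u) = Add(u, 12) = Add(12, u))
Add(Function('Z')(4), Mul(Add(438, -136), 1051)) = Add(Add(12, 4), Mul(Add(438, -136), 1051)) = Add(16, Mul(302, 1051)) = Add(16, 317402) = 317418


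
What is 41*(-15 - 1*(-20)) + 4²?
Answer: 221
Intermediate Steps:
41*(-15 - 1*(-20)) + 4² = 41*(-15 + 20) + 16 = 41*5 + 16 = 205 + 16 = 221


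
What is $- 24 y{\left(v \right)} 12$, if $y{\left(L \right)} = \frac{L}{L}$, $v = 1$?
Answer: $-288$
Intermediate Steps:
$y{\left(L \right)} = 1$
$- 24 y{\left(v \right)} 12 = \left(-24\right) 1 \cdot 12 = \left(-24\right) 12 = -288$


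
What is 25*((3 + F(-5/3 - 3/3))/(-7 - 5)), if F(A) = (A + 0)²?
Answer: -2275/108 ≈ -21.065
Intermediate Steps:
F(A) = A²
25*((3 + F(-5/3 - 3/3))/(-7 - 5)) = 25*((3 + (-5/3 - 3/3)²)/(-7 - 5)) = 25*((3 + (-5*⅓ - 3*⅓)²)/(-12)) = 25*((3 + (-5/3 - 1)²)*(-1/12)) = 25*((3 + (-8/3)²)*(-1/12)) = 25*((3 + 64/9)*(-1/12)) = 25*((91/9)*(-1/12)) = 25*(-91/108) = -2275/108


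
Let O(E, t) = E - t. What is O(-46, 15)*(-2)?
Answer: 122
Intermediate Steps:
O(-46, 15)*(-2) = (-46 - 1*15)*(-2) = (-46 - 15)*(-2) = -61*(-2) = 122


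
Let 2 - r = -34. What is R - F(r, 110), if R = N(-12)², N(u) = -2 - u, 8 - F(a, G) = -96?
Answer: -4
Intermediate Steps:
r = 36 (r = 2 - 1*(-34) = 2 + 34 = 36)
F(a, G) = 104 (F(a, G) = 8 - 1*(-96) = 8 + 96 = 104)
R = 100 (R = (-2 - 1*(-12))² = (-2 + 12)² = 10² = 100)
R - F(r, 110) = 100 - 1*104 = 100 - 104 = -4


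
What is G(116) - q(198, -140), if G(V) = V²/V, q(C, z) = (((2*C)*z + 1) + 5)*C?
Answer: 10976048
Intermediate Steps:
q(C, z) = C*(6 + 2*C*z) (q(C, z) = ((2*C*z + 1) + 5)*C = ((1 + 2*C*z) + 5)*C = (6 + 2*C*z)*C = C*(6 + 2*C*z))
G(V) = V
G(116) - q(198, -140) = 116 - 2*198*(3 + 198*(-140)) = 116 - 2*198*(3 - 27720) = 116 - 2*198*(-27717) = 116 - 1*(-10975932) = 116 + 10975932 = 10976048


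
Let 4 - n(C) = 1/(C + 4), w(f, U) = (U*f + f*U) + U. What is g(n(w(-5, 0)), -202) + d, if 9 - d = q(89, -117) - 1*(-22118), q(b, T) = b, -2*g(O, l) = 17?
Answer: -44413/2 ≈ -22207.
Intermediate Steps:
w(f, U) = U + 2*U*f (w(f, U) = (U*f + U*f) + U = 2*U*f + U = U + 2*U*f)
n(C) = 4 - 1/(4 + C) (n(C) = 4 - 1/(C + 4) = 4 - 1/(4 + C))
g(O, l) = -17/2 (g(O, l) = -½*17 = -17/2)
d = -22198 (d = 9 - (89 - 1*(-22118)) = 9 - (89 + 22118) = 9 - 1*22207 = 9 - 22207 = -22198)
g(n(w(-5, 0)), -202) + d = -17/2 - 22198 = -44413/2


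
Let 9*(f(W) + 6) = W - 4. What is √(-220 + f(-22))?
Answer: 2*I*√515/3 ≈ 15.129*I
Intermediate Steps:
f(W) = -58/9 + W/9 (f(W) = -6 + (W - 4)/9 = -6 + (-4 + W)/9 = -6 + (-4/9 + W/9) = -58/9 + W/9)
√(-220 + f(-22)) = √(-220 + (-58/9 + (⅑)*(-22))) = √(-220 + (-58/9 - 22/9)) = √(-220 - 80/9) = √(-2060/9) = 2*I*√515/3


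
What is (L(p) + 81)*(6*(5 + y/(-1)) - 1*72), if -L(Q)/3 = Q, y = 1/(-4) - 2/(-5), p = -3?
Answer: -3861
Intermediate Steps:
y = 3/20 (y = 1*(-¼) - 2*(-⅕) = -¼ + ⅖ = 3/20 ≈ 0.15000)
L(Q) = -3*Q
(L(p) + 81)*(6*(5 + y/(-1)) - 1*72) = (-3*(-3) + 81)*(6*(5 + (3/20)/(-1)) - 1*72) = (9 + 81)*(6*(5 + (3/20)*(-1)) - 72) = 90*(6*(5 - 3/20) - 72) = 90*(6*(97/20) - 72) = 90*(291/10 - 72) = 90*(-429/10) = -3861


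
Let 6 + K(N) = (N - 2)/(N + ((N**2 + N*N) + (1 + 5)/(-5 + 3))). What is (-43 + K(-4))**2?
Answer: 1515361/625 ≈ 2424.6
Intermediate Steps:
K(N) = -6 + (-2 + N)/(-3 + N + 2*N**2) (K(N) = -6 + (N - 2)/(N + ((N**2 + N*N) + (1 + 5)/(-5 + 3))) = -6 + (-2 + N)/(N + ((N**2 + N**2) + 6/(-2))) = -6 + (-2 + N)/(N + (2*N**2 + 6*(-1/2))) = -6 + (-2 + N)/(N + (2*N**2 - 3)) = -6 + (-2 + N)/(N + (-3 + 2*N**2)) = -6 + (-2 + N)/(-3 + N + 2*N**2))
(-43 + K(-4))**2 = (-43 + (16 - 12*(-4)**2 - 5*(-4))/(-3 - 4 + 2*(-4)**2))**2 = (-43 + (16 - 12*16 + 20)/(-3 - 4 + 2*16))**2 = (-43 + (16 - 192 + 20)/(-3 - 4 + 32))**2 = (-43 - 156/25)**2 = (-1231/25)**2 = 1515361/625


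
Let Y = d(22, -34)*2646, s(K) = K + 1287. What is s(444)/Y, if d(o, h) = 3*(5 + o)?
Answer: 577/71442 ≈ 0.0080765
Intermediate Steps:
d(o, h) = 15 + 3*o
s(K) = 1287 + K
Y = 214326 (Y = (15 + 3*22)*2646 = (15 + 66)*2646 = 81*2646 = 214326)
s(444)/Y = (1287 + 444)/214326 = 1731*(1/214326) = 577/71442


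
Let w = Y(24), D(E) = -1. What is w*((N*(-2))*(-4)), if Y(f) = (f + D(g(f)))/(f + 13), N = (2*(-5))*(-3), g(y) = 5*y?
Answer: 5520/37 ≈ 149.19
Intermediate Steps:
N = 30 (N = -10*(-3) = 30)
Y(f) = (-1 + f)/(13 + f) (Y(f) = (f - 1)/(f + 13) = (-1 + f)/(13 + f))
w = 23/37 (w = (-1 + 24)/(13 + 24) = 23/37 ≈ 0.62162)
w*((N*(-2))*(-4)) = 23*((30*(-2))*(-4))/37 = 23*(-60*(-4))/37 = (23/37)*240 = 5520/37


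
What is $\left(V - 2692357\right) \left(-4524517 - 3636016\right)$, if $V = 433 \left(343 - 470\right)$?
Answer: $22419824016484$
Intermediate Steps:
$V = -54991$ ($V = 433 \left(-127\right) = -54991$)
$\left(V - 2692357\right) \left(-4524517 - 3636016\right) = \left(-54991 - 2692357\right) \left(-4524517 - 3636016\right) = \left(-2747348\right) \left(-8160533\right) = 22419824016484$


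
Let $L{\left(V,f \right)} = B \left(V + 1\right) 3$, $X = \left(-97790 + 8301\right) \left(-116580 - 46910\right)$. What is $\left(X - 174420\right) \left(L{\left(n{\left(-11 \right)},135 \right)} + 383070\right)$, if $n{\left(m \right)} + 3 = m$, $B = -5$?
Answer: $5607313430050350$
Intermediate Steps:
$X = 14630556610$ ($X = \left(-89489\right) \left(-163490\right) = 14630556610$)
$n{\left(m \right)} = -3 + m$
$L{\left(V,f \right)} = -15 - 15 V$ ($L{\left(V,f \right)} = - 5 \left(V + 1\right) 3 = - 5 \left(1 + V\right) 3 = - 5 \left(3 + 3 V\right) = -15 - 15 V$)
$\left(X - 174420\right) \left(L{\left(n{\left(-11 \right)},135 \right)} + 383070\right) = \left(14630556610 - 174420\right) \left(\left(-15 - 15 \left(-3 - 11\right)\right) + 383070\right) = 14630382190 \left(\left(-15 - -210\right) + 383070\right) = 14630382190 \left(\left(-15 + 210\right) + 383070\right) = 14630382190 \left(195 + 383070\right) = 14630382190 \cdot 383265 = 5607313430050350$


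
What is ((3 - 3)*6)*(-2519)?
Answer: 0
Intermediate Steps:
((3 - 3)*6)*(-2519) = (0*6)*(-2519) = 0*(-2519) = 0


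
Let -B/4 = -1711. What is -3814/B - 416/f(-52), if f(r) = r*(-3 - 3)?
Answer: -19409/10266 ≈ -1.8906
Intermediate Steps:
B = 6844 (B = -4*(-1711) = 6844)
f(r) = -6*r (f(r) = r*(-6) = -6*r)
-3814/B - 416/f(-52) = -3814/6844 - 416/((-6*(-52))) = -3814*1/6844 - 416/312 = -1907/3422 - 416*1/312 = -1907/3422 - 4/3 = -19409/10266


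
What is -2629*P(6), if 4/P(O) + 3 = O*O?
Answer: -956/3 ≈ -318.67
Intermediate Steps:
P(O) = 4/(-3 + O²) (P(O) = 4/(-3 + O*O) = 4/(-3 + O²))
-2629*P(6) = -10516/(-3 + 6²) = -10516/(-3 + 36) = -10516/33 = -2629*4/33 = -956/3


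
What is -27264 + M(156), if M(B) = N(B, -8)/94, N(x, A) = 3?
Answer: -2562813/94 ≈ -27264.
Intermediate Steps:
M(B) = 3/94
-27264 + M(156) = -27264 + 3/94 = -2562813/94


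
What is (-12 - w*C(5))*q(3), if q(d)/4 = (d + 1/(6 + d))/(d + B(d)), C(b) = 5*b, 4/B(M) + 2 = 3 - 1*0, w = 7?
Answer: -2992/9 ≈ -332.44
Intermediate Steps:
B(M) = 4 (B(M) = 4/(-2 + (3 - 1*0)) = 4/(-2 + (3 + 0)) = 4/(-2 + 3) = 4/1 = 4*1 = 4)
q(d) = 4*(d + 1/(6 + d))/(4 + d) (q(d) = 4*((d + 1/(6 + d))/(d + 4)) = 4*((d + 1/(6 + d))/(4 + d)) = 4*(d + 1/(6 + d))/(4 + d))
(-12 - w*C(5))*q(3) = (-12 - 7*5*5)*(4*(1 + 3² + 6*3)/(24 + 3² + 10*3)) = (-12 - 7*25)*(4*(1 + 9 + 18)/(24 + 9 + 30)) = (-12 - 1*175)*(4*28/63) = (-12 - 175)*(4*(1/63)*28) = -187*16/9 = -2992/9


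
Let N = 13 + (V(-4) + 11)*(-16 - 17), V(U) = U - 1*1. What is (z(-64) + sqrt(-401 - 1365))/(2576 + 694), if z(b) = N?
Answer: -37/654 + I*sqrt(1766)/3270 ≈ -0.056575 + 0.012851*I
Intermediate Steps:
V(U) = -1 + U (V(U) = U - 1 = -1 + U)
N = -185 (N = 13 + ((-1 - 4) + 11)*(-16 - 17) = 13 + (-5 + 11)*(-33) = 13 + 6*(-33) = 13 - 198 = -185)
z(b) = -185
(z(-64) + sqrt(-401 - 1365))/(2576 + 694) = (-185 + sqrt(-401 - 1365))/(2576 + 694) = (-185 + sqrt(-1766))/3270 = (-185 + I*sqrt(1766))*(1/3270) = -37/654 + I*sqrt(1766)/3270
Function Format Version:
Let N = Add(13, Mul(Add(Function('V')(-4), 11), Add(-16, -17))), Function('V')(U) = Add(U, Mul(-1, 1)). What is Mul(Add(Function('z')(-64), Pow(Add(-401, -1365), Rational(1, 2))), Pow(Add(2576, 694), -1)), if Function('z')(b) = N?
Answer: Add(Rational(-37, 654), Mul(Rational(1, 3270), I, Pow(1766, Rational(1, 2)))) ≈ Add(-0.056575, Mul(0.012851, I))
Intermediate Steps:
Function('V')(U) = Add(-1, U) (Function('V')(U) = Add(U, -1) = Add(-1, U))
N = -185 (N = Add(13, Mul(Add(Add(-1, -4), 11), Add(-16, -17))) = Add(13, Mul(Add(-5, 11), -33)) = Add(13, Mul(6, -33)) = Add(13, -198) = -185)
Function('z')(b) = -185
Mul(Add(Function('z')(-64), Pow(Add(-401, -1365), Rational(1, 2))), Pow(Add(2576, 694), -1)) = Mul(Add(-185, Pow(Add(-401, -1365), Rational(1, 2))), Pow(Add(2576, 694), -1)) = Mul(Add(-185, Pow(-1766, Rational(1, 2))), Pow(3270, -1)) = Mul(Add(-185, Mul(I, Pow(1766, Rational(1, 2)))), Rational(1, 3270)) = Add(Rational(-37, 654), Mul(Rational(1, 3270), I, Pow(1766, Rational(1, 2))))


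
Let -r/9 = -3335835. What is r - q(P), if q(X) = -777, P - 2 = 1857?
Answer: 30023292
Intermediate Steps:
r = 30022515 (r = -9*(-3335835) = 30022515)
P = 1859 (P = 2 + 1857 = 1859)
r - q(P) = 30022515 - 1*(-777) = 30022515 + 777 = 30023292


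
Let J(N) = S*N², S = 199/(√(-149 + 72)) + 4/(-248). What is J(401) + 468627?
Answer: 28894073/62 - 31999399*I*√77/77 ≈ 4.6603e+5 - 3.6467e+6*I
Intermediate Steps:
S = -1/62 - 199*I*√77/77 (S = 199/(√(-77)) + 4*(-1/248) = 199/((I*√77)) - 1/62 = 199*(-I*√77/77) - 1/62 = -199*I*√77/77 - 1/62 = -1/62 - 199*I*√77/77 ≈ -0.016129 - 22.678*I)
J(N) = N²*(-1/62 - 199*I*√77/77) (J(N) = (-1/62 - 199*I*√77/77)*N² = N²*(-1/62 - 199*I*√77/77))
J(401) + 468627 = (1/4774)*401²*(-77 - 12338*I*√77) + 468627 = (1/4774)*160801*(-77 - 12338*I*√77) + 468627 = (-160801/62 - 31999399*I*√77/77) + 468627 = 28894073/62 - 31999399*I*√77/77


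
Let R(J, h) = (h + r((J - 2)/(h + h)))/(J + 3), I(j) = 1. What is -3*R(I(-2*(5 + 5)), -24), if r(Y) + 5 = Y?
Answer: 1391/64 ≈ 21.734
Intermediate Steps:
r(Y) = -5 + Y
R(J, h) = (-5 + h + (-2 + J)/(2*h))/(3 + J) (R(J, h) = (h + (-5 + (J - 2)/(h + h)))/(J + 3) = (h + (-5 + (-2 + J)/((2*h))))/(3 + J) = (h + (-5 + (-2 + J)*(1/(2*h))))/(3 + J) = (h + (-5 + (-2 + J)/(2*h)))/(3 + J) = (-5 + h + (-2 + J)/(2*h))/(3 + J))
-3*R(I(-2*(5 + 5)), -24) = -3*(-1 + (½)*1 - 24*(-5 - 24))/((-24)*(3 + 1)) = -(-1)*(-1 + ½ - 24*(-29))/(8*4) = -(-1)*(-1 + ½ + 696)/(8*4) = -(-1)*1391/(8*4*2) = -3*(-1391/192) = 1391/64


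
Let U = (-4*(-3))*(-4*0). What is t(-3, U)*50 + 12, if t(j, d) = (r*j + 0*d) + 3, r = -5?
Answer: 912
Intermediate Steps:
U = 0 (U = 12*0 = 0)
t(j, d) = 3 - 5*j (t(j, d) = (-5*j + 0*d) + 3 = (-5*j + 0) + 3 = -5*j + 3 = 3 - 5*j)
t(-3, U)*50 + 12 = (3 - 5*(-3))*50 + 12 = (3 + 15)*50 + 12 = 18*50 + 12 = 900 + 12 = 912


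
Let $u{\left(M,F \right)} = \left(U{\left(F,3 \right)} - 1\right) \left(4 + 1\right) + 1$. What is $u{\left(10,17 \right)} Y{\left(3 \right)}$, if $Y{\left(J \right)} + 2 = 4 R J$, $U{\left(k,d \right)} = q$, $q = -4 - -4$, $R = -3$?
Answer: $152$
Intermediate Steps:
$q = 0$ ($q = -4 + 4 = 0$)
$U{\left(k,d \right)} = 0$
$u{\left(M,F \right)} = -4$ ($u{\left(M,F \right)} = \left(0 - 1\right) \left(4 + 1\right) + 1 = \left(-1\right) 5 + 1 = -5 + 1 = -4$)
$Y{\left(J \right)} = -2 - 12 J$ ($Y{\left(J \right)} = -2 + 4 \left(-3\right) J = -2 - 12 J$)
$u{\left(10,17 \right)} Y{\left(3 \right)} = - 4 \left(-2 - 36\right) = \left(-4\right) \left(-38\right) = 152$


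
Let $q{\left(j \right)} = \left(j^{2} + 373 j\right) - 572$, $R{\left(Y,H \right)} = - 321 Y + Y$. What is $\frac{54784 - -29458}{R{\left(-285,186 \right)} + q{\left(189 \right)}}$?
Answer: $\frac{42121}{98423} \approx 0.42796$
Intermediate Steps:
$R{\left(Y,H \right)} = - 320 Y$
$q{\left(j \right)} = -572 + j^{2} + 373 j$
$\frac{54784 - -29458}{R{\left(-285,186 \right)} + q{\left(189 \right)}} = \frac{54784 - -29458}{\left(-320\right) \left(-285\right) + \left(-572 + 189^{2} + 373 \cdot 189\right)} = \frac{54784 + 29458}{91200 + \left(-572 + 35721 + 70497\right)} = \frac{84242}{91200 + 105646} = \frac{84242}{196846} = 84242 \cdot \frac{1}{196846} = \frac{42121}{98423}$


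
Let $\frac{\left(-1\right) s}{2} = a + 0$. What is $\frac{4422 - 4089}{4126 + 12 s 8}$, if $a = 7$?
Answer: $\frac{333}{2782} \approx 0.1197$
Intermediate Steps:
$s = -14$ ($s = - 2 \left(7 + 0\right) = \left(-2\right) 7 = -14$)
$\frac{4422 - 4089}{4126 + 12 s 8} = \frac{4422 - 4089}{4126 + 12 \left(-14\right) 8} = \frac{333}{4126 - 1344} = \frac{333}{2782}$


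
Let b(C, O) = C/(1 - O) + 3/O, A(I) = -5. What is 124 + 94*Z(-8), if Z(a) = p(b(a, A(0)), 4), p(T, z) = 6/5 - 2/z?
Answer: 949/5 ≈ 189.80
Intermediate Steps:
b(C, O) = 3/O + C/(1 - O)
p(T, z) = 6/5 - 2/z (p(T, z) = 6*(⅕) - 2/z = 6/5 - 2/z)
Z(a) = 7/10 (Z(a) = 6/5 - 2/4 = 6/5 - 2*¼ = 6/5 - ½ = 7/10)
124 + 94*Z(-8) = 124 + 94*(7/10) = 124 + 329/5 = 949/5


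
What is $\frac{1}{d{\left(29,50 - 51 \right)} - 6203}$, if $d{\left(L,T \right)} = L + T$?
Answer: $- \frac{1}{6175} \approx -0.00016194$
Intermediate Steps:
$\frac{1}{d{\left(29,50 - 51 \right)} - 6203} = \frac{1}{\left(29 + \left(50 - 51\right)\right) - 6203} = \frac{1}{\left(29 - 1\right) - 6203} = \frac{1}{28 - 6203} = \frac{1}{-6175} = - \frac{1}{6175}$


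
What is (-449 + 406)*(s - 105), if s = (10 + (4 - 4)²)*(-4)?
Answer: 6235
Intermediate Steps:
s = -40 (s = (10 + 0²)*(-4) = (10 + 0)*(-4) = 10*(-4) = -40)
(-449 + 406)*(s - 105) = (-449 + 406)*(-40 - 105) = -43*(-145) = 6235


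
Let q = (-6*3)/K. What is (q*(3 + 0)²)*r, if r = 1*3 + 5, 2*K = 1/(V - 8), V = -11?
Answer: 49248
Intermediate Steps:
K = -1/38 (K = 1/(2*(-11 - 8)) = (½)/(-19) = (½)*(-1/19) = -1/38 ≈ -0.026316)
q = 684 (q = (-6*3)/(-1/38) = -18*(-38) = 684)
r = 8 (r = 3 + 5 = 8)
(q*(3 + 0)²)*r = (684*(3 + 0)²)*8 = (684*3²)*8 = (684*9)*8 = 6156*8 = 49248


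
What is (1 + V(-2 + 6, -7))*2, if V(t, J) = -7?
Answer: -12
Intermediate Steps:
(1 + V(-2 + 6, -7))*2 = (1 - 7)*2 = -6*2 = -12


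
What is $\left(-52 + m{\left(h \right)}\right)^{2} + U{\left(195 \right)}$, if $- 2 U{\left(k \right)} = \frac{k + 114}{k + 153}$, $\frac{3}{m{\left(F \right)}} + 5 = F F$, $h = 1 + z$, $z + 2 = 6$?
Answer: $\frac{31180551}{11600} \approx 2688.0$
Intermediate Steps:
$z = 4$ ($z = -2 + 6 = 4$)
$h = 5$ ($h = 1 + 4 = 5$)
$m{\left(F \right)} = \frac{3}{-5 + F^{2}}$ ($m{\left(F \right)} = \frac{3}{-5 + F F} = \frac{3}{-5 + F^{2}}$)
$U{\left(k \right)} = - \frac{114 + k}{2 \left(153 + k\right)}$ ($U{\left(k \right)} = - \frac{\left(k + 114\right) \frac{1}{k + 153}}{2} = - \frac{\left(114 + k\right) \frac{1}{153 + k}}{2} = - \frac{\frac{1}{153 + k} \left(114 + k\right)}{2} = - \frac{114 + k}{2 \left(153 + k\right)}$)
$\left(-52 + m{\left(h \right)}\right)^{2} + U{\left(195 \right)} = \left(-52 + \frac{3}{-5 + 5^{2}}\right)^{2} + \frac{-114 - 195}{2 \left(153 + 195\right)} = \left(-52 + \frac{3}{-5 + 25}\right)^{2} + \frac{-114 - 195}{2 \cdot 348} = \left(-52 + \frac{3}{20}\right)^{2} + \frac{1}{2} \cdot \frac{1}{348} \left(-309\right) = \left(-52 + 3 \cdot \frac{1}{20}\right)^{2} - \frac{103}{232} = \left(-52 + \frac{3}{20}\right)^{2} - \frac{103}{232} = \left(- \frac{1037}{20}\right)^{2} - \frac{103}{232} = \frac{1075369}{400} - \frac{103}{232} = \frac{31180551}{11600}$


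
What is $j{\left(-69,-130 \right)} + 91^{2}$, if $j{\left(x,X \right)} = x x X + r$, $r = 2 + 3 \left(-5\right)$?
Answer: $-610662$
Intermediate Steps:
$r = -13$ ($r = 2 - 15 = -13$)
$j{\left(x,X \right)} = -13 + X x^{2}$ ($j{\left(x,X \right)} = x x X - 13 = x^{2} X - 13 = X x^{2} - 13 = -13 + X x^{2}$)
$j{\left(-69,-130 \right)} + 91^{2} = \left(-13 - 130 \left(-69\right)^{2}\right) + 91^{2} = \left(-13 - 618930\right) + 8281 = -618943 + 8281 = -610662$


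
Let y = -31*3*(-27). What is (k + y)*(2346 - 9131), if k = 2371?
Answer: -33124370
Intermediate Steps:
y = 2511 (y = -93*(-27) = 2511)
(k + y)*(2346 - 9131) = (2371 + 2511)*(2346 - 9131) = 4882*(-6785) = -33124370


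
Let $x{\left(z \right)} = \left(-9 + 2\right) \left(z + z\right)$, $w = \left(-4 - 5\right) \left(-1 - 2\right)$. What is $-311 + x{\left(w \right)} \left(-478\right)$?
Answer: $180373$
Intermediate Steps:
$w = 27$ ($w = \left(-9\right) \left(-3\right) = 27$)
$x{\left(z \right)} = - 14 z$ ($x{\left(z \right)} = - 7 \cdot 2 z = - 14 z$)
$-311 + x{\left(w \right)} \left(-478\right) = -311 + \left(-14\right) 27 \left(-478\right) = -311 - -180684 = -311 + 180684 = 180373$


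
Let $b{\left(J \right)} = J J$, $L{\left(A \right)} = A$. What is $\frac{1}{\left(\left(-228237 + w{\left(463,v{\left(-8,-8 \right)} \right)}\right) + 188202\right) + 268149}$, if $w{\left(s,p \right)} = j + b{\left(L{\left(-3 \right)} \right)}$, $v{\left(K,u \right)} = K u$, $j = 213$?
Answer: $\frac{1}{228336} \approx 4.3795 \cdot 10^{-6}$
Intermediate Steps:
$b{\left(J \right)} = J^{2}$
$w{\left(s,p \right)} = 222$ ($w{\left(s,p \right)} = 213 + \left(-3\right)^{2} = 213 + 9 = 222$)
$\frac{1}{\left(\left(-228237 + w{\left(463,v{\left(-8,-8 \right)} \right)}\right) + 188202\right) + 268149} = \frac{1}{\left(\left(-228237 + 222\right) + 188202\right) + 268149} = \frac{1}{\left(-228015 + 188202\right) + 268149} = \frac{1}{-39813 + 268149} = \frac{1}{228336}$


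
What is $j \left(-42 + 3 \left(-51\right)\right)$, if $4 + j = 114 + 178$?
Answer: $-56160$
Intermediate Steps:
$j = 288$ ($j = -4 + \left(114 + 178\right) = -4 + 292 = 288$)
$j \left(-42 + 3 \left(-51\right)\right) = 288 \left(-42 + 3 \left(-51\right)\right) = 288 \left(-42 - 153\right) = 288 \left(-195\right) = -56160$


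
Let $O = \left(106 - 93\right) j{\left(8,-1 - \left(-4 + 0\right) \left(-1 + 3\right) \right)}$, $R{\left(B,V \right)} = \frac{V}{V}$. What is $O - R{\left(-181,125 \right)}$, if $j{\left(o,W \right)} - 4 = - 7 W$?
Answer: $-586$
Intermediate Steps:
$R{\left(B,V \right)} = 1$
$j{\left(o,W \right)} = 4 - 7 W$
$O = -585$ ($O = \left(106 - 93\right) \left(4 - 7 \left(-1 - \left(-4 + 0\right) \left(-1 + 3\right)\right)\right) = 13 \left(4 - 7 \left(-1 - \left(-4\right) 2\right)\right) = 13 \left(4 - 7 \left(-1 - -8\right)\right) = 13 \left(4 - 7 \left(-1 + 8\right)\right) = 13 \left(4 - 49\right) = 13 \left(-45\right) = -585$)
$O - R{\left(-181,125 \right)} = -585 - 1 = -586$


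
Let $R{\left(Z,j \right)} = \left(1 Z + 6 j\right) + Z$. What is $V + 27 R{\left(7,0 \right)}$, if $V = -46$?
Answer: $332$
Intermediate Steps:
$R{\left(Z,j \right)} = 2 Z + 6 j$ ($R{\left(Z,j \right)} = \left(Z + 6 j\right) + Z = 2 Z + 6 j$)
$V + 27 R{\left(7,0 \right)} = -46 + 27 \left(2 \cdot 7 + 6 \cdot 0\right) = -46 + 27 \left(14 + 0\right) = -46 + 27 \cdot 14 = -46 + 378 = 332$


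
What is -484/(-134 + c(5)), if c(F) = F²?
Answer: 484/109 ≈ 4.4404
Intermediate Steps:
-484/(-134 + c(5)) = -484/(-134 + 5²) = -484/(-134 + 25) = -484/(-109) = -484*(-1/109) = 484/109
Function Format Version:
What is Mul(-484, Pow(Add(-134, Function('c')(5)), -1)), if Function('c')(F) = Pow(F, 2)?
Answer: Rational(484, 109) ≈ 4.4404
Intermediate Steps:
Mul(-484, Pow(Add(-134, Function('c')(5)), -1)) = Mul(-484, Pow(Add(-134, Pow(5, 2)), -1)) = Mul(-484, Pow(Add(-134, 25), -1)) = Mul(-484, Pow(-109, -1)) = Mul(-484, Rational(-1, 109)) = Rational(484, 109)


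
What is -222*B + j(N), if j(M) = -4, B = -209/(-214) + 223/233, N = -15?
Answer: -10802233/24931 ≈ -433.29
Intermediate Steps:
B = 96419/49862 (B = -209*(-1/214) + 223*(1/233) = 209/214 + 223/233 = 96419/49862 ≈ 1.9337)
-222*B + j(N) = -222*96419/49862 - 4 = -10702509/24931 - 4 = -10802233/24931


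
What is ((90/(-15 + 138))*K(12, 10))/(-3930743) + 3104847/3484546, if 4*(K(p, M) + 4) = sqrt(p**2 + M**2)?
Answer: 500378998209681/561571046704798 - 15*sqrt(61)/161160463 ≈ 0.89103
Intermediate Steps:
K(p, M) = -4 + sqrt(M**2 + p**2)/4 (K(p, M) = -4 + sqrt(p**2 + M**2)/4 = -4 + sqrt(M**2 + p**2)/4)
((90/(-15 + 138))*K(12, 10))/(-3930743) + 3104847/3484546 = ((90/(-15 + 138))*(-4 + sqrt(10**2 + 12**2)/4))/(-3930743) + 3104847/3484546 = ((90/123)*(-4 + sqrt(100 + 144)/4))*(-1/3930743) + 3104847*(1/3484546) = ((90*(1/123))*(-4 + sqrt(244)/4))*(-1/3930743) + 3104847/3484546 = (30*(-4 + (2*sqrt(61))/4)/41)*(-1/3930743) + 3104847/3484546 = (30*(-4 + sqrt(61)/2)/41)*(-1/3930743) + 3104847/3484546 = (-120/41 + 15*sqrt(61)/41)*(-1/3930743) + 3104847/3484546 = (120/161160463 - 15*sqrt(61)/161160463) + 3104847/3484546 = 500378998209681/561571046704798 - 15*sqrt(61)/161160463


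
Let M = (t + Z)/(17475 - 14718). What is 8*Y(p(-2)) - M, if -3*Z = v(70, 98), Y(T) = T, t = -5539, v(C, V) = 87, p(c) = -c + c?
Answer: 1856/919 ≈ 2.0196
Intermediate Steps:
p(c) = 0
Z = -29 (Z = -⅓*87 = -29)
M = -1856/919 (M = (-5539 - 29)/(17475 - 14718) = -5568/2757 = -5568*1/2757 = -1856/919 ≈ -2.0196)
8*Y(p(-2)) - M = 8*0 - 1*(-1856/919) = 0 + 1856/919 = 1856/919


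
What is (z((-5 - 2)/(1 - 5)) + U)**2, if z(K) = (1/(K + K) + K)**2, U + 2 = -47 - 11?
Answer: 1917651681/614656 ≈ 3119.9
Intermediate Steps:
U = -60 (U = -2 + (-47 - 11) = -2 - 58 = -60)
z(K) = (K + 1/(2*K))**2 (z(K) = (1/(2*K) + K)**2 = (K + 1/(2*K))**2)
(z((-5 - 2)/(1 - 5)) + U)**2 = ((1 + 2*((-5 - 2)/(1 - 5))**2)**2/(4*((-5 - 2)/(1 - 5))**2) - 60)**2 = ((1 + 2*(-7/(-4))**2)**2/(4*(-7/(-4))**2) - 60)**2 = ((1 + 2*(-7*(-1/4))**2)**2/(4*(-7*(-1/4))**2) - 60)**2 = ((1 + 2*(7/4)**2)**2/(4*(7/4)**2) - 60)**2 = ((1/4)*(16/49)*(1 + 2*(49/16))**2 - 60)**2 = ((1/4)*(16/49)*(1 + 49/8)**2 - 60)**2 = ((1/4)*(16/49)*(57/8)**2 - 60)**2 = ((1/4)*(16/49)*(3249/64) - 60)**2 = (3249/784 - 60)**2 = (-43791/784)**2 = 1917651681/614656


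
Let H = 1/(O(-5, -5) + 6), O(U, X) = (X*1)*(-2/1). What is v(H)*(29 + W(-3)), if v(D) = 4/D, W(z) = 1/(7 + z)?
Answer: 1872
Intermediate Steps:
O(U, X) = -2*X (O(U, X) = X*(-2*1) = X*(-2) = -2*X)
H = 1/16 (H = 1/(-2*(-5) + 6) = 1/(10 + 6) = 1/16 ≈ 0.062500)
v(H)*(29 + W(-3)) = (4/(1/16))*(29 + 1/(7 - 3)) = (4*16)*(29 + 1/4) = 64*(29 + ¼) = 64*(117/4) = 1872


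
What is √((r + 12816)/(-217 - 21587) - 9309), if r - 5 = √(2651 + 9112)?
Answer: √(-1106478086907 - 16353*√1307)/10902 ≈ 96.486*I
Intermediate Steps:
r = 5 + 3*√1307 (r = 5 + √(2651 + 9112) = 5 + √11763 = 5 + 3*√1307 ≈ 113.46)
√((r + 12816)/(-217 - 21587) - 9309) = √(((5 + 3*√1307) + 12816)/(-217 - 21587) - 9309) = √((12821 + 3*√1307)/(-21804) - 9309) = √((12821 + 3*√1307)*(-1/21804) - 9309) = √((-12821/21804 - √1307/7268) - 9309) = √(-202986257/21804 - √1307/7268)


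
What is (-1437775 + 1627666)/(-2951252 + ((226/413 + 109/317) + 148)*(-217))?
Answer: -3551531373/55801548133 ≈ -0.063646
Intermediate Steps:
(-1437775 + 1627666)/(-2951252 + ((226/413 + 109/317) + 148)*(-217)) = 189891/(-2951252 + ((226*(1/413) + 109*(1/317)) + 148)*(-217)) = 189891/(-2951252 + ((226/413 + 109/317) + 148)*(-217)) = 189891/(-2951252 + (116659/130921 + 148)*(-217)) = 189891/(-2951252 + (19492967/130921)*(-217)) = 189891/(-2951252 - 604281977/18703) = 189891/(-55801548133/18703) = 189891*(-18703/55801548133) = -3551531373/55801548133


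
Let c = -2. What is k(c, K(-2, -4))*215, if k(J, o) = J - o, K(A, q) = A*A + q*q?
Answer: -4730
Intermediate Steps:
K(A, q) = A**2 + q**2
k(c, K(-2, -4))*215 = (-2 - ((-2)**2 + (-4)**2))*215 = (-2 - (4 + 16))*215 = (-2 - 1*20)*215 = (-2 - 20)*215 = -22*215 = -4730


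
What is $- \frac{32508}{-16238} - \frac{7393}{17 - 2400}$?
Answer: $\frac{98757049}{19347577} \approx 5.1044$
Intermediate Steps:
$- \frac{32508}{-16238} - \frac{7393}{17 - 2400} = \left(-32508\right) \left(- \frac{1}{16238}\right) - \frac{7393}{17 - 2400} = \frac{16254}{8119} - \frac{7393}{-2383} = \frac{16254}{8119} - - \frac{7393}{2383} = \frac{16254}{8119} + \frac{7393}{2383} = \frac{98757049}{19347577}$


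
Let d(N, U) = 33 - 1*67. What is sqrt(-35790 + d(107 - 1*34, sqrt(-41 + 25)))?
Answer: 4*I*sqrt(2239) ≈ 189.27*I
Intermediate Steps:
d(N, U) = -34 (d(N, U) = 33 - 67 = -34)
sqrt(-35790 + d(107 - 1*34, sqrt(-41 + 25))) = sqrt(-35790 - 34) = sqrt(-35824) = 4*I*sqrt(2239)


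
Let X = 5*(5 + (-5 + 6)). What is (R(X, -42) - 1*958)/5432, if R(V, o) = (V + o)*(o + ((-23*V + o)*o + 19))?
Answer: -184805/2716 ≈ -68.043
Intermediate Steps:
X = 30 (X = 5*(5 + 1) = 5*6 = 30)
R(V, o) = (V + o)*(19 + o + o*(o - 23*V)) (R(V, o) = (V + o)*(o + ((o - 23*V)*o + 19)) = (V + o)*(o + (o*(o - 23*V) + 19)) = (V + o)*(o + (19 + o*(o - 23*V))) = (V + o)*(19 + o + o*(o - 23*V)))
(R(X, -42) - 1*958)/5432 = (((-42)² + (-42)³ + 19*30 + 19*(-42) + 30*(-42) - 23*(-42)*30² - 22*30*(-42)²) - 1*958)/5432 = ((1764 - 74088 + 570 - 798 - 1260 - 23*(-42)*900 - 22*30*1764) - 958)*(1/5432) = ((1764 - 74088 + 570 - 798 - 1260 + 869400 - 1164240) - 958)*(1/5432) = (-368652 - 958)*(1/5432) = -369610*1/5432 = -184805/2716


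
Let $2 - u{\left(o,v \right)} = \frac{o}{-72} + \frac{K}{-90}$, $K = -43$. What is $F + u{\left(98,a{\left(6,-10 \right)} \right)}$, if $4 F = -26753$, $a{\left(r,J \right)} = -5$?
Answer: $- \frac{200561}{30} \approx -6685.4$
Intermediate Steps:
$u{\left(o,v \right)} = \frac{137}{90} + \frac{o}{72}$ ($u{\left(o,v \right)} = 2 - \left(\frac{o}{-72} - \frac{43}{-90}\right) = 2 - \left(o \left(- \frac{1}{72}\right) - - \frac{43}{90}\right) = 2 - \left(- \frac{o}{72} + \frac{43}{90}\right) = 2 - \left(\frac{43}{90} - \frac{o}{72}\right) = 2 + \left(- \frac{43}{90} + \frac{o}{72}\right) = \frac{137}{90} + \frac{o}{72}$)
$F = - \frac{26753}{4}$ ($F = \frac{1}{4} \left(-26753\right) = - \frac{26753}{4} \approx -6688.3$)
$F + u{\left(98,a{\left(6,-10 \right)} \right)} = - \frac{26753}{4} + \left(\frac{137}{90} + \frac{1}{72} \cdot 98\right) = - \frac{26753}{4} + \left(\frac{137}{90} + \frac{49}{36}\right) = - \frac{26753}{4} + \frac{173}{60} = - \frac{200561}{30}$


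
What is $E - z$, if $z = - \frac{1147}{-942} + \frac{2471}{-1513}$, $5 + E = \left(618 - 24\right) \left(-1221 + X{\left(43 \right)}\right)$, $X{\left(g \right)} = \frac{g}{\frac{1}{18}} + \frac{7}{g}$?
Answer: $- \frac{16266778886773}{61285578} \approx -2.6543 \cdot 10^{5}$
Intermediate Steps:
$X{\left(g \right)} = \frac{7}{g} + 18 g$ ($X{\left(g \right)} = g \frac{1}{\frac{1}{18}} + \frac{7}{g} = g 18 + \frac{7}{g} = 18 g + \frac{7}{g} = \frac{7}{g} + 18 g$)
$E = - \frac{11413331}{43}$ ($E = -5 + \left(618 - 24\right) \left(-1221 + \left(\frac{7}{43} + 18 \cdot 43\right)\right) = -5 + 594 \left(-1221 + \left(7 \cdot \frac{1}{43} + 774\right)\right) = -5 + 594 \left(-1221 + \left(\frac{7}{43} + 774\right)\right) = -5 + 594 \left(-1221 + \frac{33289}{43}\right) = -5 + 594 \left(- \frac{19214}{43}\right) = -5 - \frac{11413116}{43} = - \frac{11413331}{43} \approx -2.6543 \cdot 10^{5}$)
$z = - \frac{592271}{1425246}$ ($z = \left(-1147\right) \left(- \frac{1}{942}\right) + 2471 \left(- \frac{1}{1513}\right) = \frac{1147}{942} - \frac{2471}{1513} = - \frac{592271}{1425246} \approx -0.41556$)
$E - z = - \frac{11413331}{43} - - \frac{592271}{1425246} = - \frac{11413331}{43} + \frac{592271}{1425246} = - \frac{16266778886773}{61285578}$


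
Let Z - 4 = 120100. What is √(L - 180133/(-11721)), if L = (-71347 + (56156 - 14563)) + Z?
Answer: √12414560673243/11721 ≈ 300.61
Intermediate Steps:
Z = 120104 (Z = 4 + 120100 = 120104)
L = 90350 (L = (-71347 + (56156 - 14563)) + 120104 = (-71347 + 41593) + 120104 = -29754 + 120104 = 90350)
√(L - 180133/(-11721)) = √(90350 - 180133/(-11721)) = √(90350 - 180133*(-1/11721)) = √(90350 + 180133/11721) = √(1059172483/11721) = √12414560673243/11721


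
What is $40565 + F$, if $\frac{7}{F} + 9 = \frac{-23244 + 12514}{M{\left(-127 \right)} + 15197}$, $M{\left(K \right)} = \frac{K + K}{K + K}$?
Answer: $\frac{2991858947}{73756} \approx 40564.0$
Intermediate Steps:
$M{\left(K \right)} = 1$ ($M{\left(K \right)} = \frac{2 K}{2 K} = 2 K \frac{1}{2 K} = 1$)
$F = - \frac{53193}{73756}$ ($F = \frac{7}{-9 + \frac{-23244 + 12514}{1 + 15197}} = \frac{7}{-9 - \frac{10730}{15198}} = \frac{7}{-9 - \frac{5365}{7599}} = \frac{7}{- \frac{73756}{7599}} = 7 \left(- \frac{7599}{73756}\right) = - \frac{53193}{73756} \approx -0.7212$)
$40565 + F = 40565 - \frac{53193}{73756} = \frac{2991858947}{73756}$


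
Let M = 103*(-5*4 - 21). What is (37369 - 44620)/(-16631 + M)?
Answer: 7251/20854 ≈ 0.34770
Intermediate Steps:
M = -4223 (M = 103*(-20 - 21) = 103*(-41) = -4223)
(37369 - 44620)/(-16631 + M) = (37369 - 44620)/(-16631 - 4223) = -7251/(-20854) = -7251*(-1/20854) = 7251/20854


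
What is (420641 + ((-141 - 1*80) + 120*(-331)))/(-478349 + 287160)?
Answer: -380700/191189 ≈ -1.9912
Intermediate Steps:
(420641 + ((-141 - 1*80) + 120*(-331)))/(-478349 + 287160) = (420641 + ((-141 - 80) - 39720))/(-191189) = (420641 + (-221 - 39720))*(-1/191189) = (420641 - 39941)*(-1/191189) = 380700*(-1/191189) = -380700/191189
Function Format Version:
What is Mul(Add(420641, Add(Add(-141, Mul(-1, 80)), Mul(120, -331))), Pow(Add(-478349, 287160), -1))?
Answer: Rational(-380700, 191189) ≈ -1.9912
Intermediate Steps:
Mul(Add(420641, Add(Add(-141, Mul(-1, 80)), Mul(120, -331))), Pow(Add(-478349, 287160), -1)) = Mul(Add(420641, Add(Add(-141, -80), -39720)), Pow(-191189, -1)) = Mul(Add(420641, Add(-221, -39720)), Rational(-1, 191189)) = Mul(Add(420641, -39941), Rational(-1, 191189)) = Mul(380700, Rational(-1, 191189)) = Rational(-380700, 191189)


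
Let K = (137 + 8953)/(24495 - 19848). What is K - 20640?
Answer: -31968330/1549 ≈ -20638.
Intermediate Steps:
K = 3030/1549 (K = 9090/4647 = 9090*(1/4647) = 3030/1549 ≈ 1.9561)
K - 20640 = 3030/1549 - 20640 = -31968330/1549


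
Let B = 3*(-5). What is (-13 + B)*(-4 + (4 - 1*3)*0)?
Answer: 112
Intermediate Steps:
B = -15
(-13 + B)*(-4 + (4 - 1*3)*0) = (-13 - 15)*(-4 + (4 - 1*3)*0) = -28*(-4 + (4 - 3)*0) = -28*(-4 + 1*0) = -28*(-4 + 0) = -28*(-4) = 112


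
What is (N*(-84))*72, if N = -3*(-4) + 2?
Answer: -84672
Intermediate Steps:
N = 14 (N = 12 + 2 = 14)
(N*(-84))*72 = (14*(-84))*72 = -1176*72 = -84672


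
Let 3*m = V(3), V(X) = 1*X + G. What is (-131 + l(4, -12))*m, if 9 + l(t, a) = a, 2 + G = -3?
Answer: 304/3 ≈ 101.33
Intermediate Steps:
G = -5 (G = -2 - 3 = -5)
l(t, a) = -9 + a
V(X) = -5 + X (V(X) = 1*X - 5 = X - 5 = -5 + X)
m = -2/3 (m = (-5 + 3)/3 = (1/3)*(-2) = -2/3 ≈ -0.66667)
(-131 + l(4, -12))*m = (-131 + (-9 - 12))*(-2/3) = (-131 - 21)*(-2/3) = -152*(-2/3) = 304/3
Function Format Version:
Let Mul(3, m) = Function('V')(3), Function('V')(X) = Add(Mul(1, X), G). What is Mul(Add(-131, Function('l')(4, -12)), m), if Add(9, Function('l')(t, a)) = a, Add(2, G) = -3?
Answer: Rational(304, 3) ≈ 101.33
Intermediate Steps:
G = -5 (G = Add(-2, -3) = -5)
Function('l')(t, a) = Add(-9, a)
Function('V')(X) = Add(-5, X) (Function('V')(X) = Add(Mul(1, X), -5) = Add(X, -5) = Add(-5, X))
m = Rational(-2, 3) (m = Mul(Rational(1, 3), Add(-5, 3)) = Mul(Rational(1, 3), -2) = Rational(-2, 3) ≈ -0.66667)
Mul(Add(-131, Function('l')(4, -12)), m) = Mul(Add(-131, Add(-9, -12)), Rational(-2, 3)) = Mul(Add(-131, -21), Rational(-2, 3)) = Mul(-152, Rational(-2, 3)) = Rational(304, 3)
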